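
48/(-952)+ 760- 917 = -18689/119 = -157.05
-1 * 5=-5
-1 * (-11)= 11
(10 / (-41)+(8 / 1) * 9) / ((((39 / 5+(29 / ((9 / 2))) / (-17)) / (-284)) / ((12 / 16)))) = -479384190 / 232757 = -2059.59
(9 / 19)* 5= 2.37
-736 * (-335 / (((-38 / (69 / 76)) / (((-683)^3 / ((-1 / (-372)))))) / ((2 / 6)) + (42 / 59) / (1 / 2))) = 991396836212917872 / 5724692741881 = 173179.05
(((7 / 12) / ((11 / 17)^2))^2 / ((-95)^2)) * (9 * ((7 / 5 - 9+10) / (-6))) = -4092529 / 5285401000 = -0.00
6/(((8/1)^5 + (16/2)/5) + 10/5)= 15/81929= 0.00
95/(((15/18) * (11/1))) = 10.36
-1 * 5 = -5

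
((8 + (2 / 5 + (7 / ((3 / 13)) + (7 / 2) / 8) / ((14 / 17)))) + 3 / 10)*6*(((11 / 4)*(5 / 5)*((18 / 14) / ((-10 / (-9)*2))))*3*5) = 59102703 / 8960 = 6596.28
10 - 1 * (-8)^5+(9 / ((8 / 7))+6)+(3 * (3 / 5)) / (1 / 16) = 1312827 / 40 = 32820.68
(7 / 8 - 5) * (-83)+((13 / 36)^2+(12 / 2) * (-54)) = 18.51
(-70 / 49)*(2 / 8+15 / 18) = -65 / 42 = -1.55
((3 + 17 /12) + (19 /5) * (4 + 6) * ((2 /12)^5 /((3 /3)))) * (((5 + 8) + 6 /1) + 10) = 498539 /3888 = 128.23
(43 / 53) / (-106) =-43 / 5618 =-0.01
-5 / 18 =-0.28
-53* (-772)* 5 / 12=51145 / 3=17048.33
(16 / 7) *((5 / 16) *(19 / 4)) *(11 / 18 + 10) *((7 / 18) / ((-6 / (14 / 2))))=-127015 / 7776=-16.33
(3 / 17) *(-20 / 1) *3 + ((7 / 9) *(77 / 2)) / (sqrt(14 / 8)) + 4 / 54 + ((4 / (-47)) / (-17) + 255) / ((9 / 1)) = 384425 / 21573 + 77 *sqrt(7) / 9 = 40.46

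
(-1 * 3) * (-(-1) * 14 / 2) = -21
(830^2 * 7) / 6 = 2411150 / 3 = 803716.67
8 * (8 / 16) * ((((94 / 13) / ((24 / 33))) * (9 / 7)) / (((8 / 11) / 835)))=42737805 / 728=58705.78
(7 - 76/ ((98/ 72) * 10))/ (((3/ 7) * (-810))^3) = -0.00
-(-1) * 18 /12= 3 /2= 1.50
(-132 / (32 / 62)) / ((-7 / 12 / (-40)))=-122760 / 7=-17537.14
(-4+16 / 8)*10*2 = -40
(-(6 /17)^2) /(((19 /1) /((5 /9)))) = -20 /5491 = -0.00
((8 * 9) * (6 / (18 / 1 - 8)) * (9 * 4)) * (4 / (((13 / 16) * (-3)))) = -165888 / 65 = -2552.12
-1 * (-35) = 35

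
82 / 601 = 0.14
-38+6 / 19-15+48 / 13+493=109670 / 247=444.01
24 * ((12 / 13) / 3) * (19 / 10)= 912 / 65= 14.03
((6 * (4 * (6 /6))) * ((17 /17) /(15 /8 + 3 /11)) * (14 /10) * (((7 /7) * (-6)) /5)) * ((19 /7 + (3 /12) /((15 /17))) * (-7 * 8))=3545344 /1125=3151.42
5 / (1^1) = 5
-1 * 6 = -6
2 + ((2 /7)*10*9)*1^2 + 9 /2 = 451 /14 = 32.21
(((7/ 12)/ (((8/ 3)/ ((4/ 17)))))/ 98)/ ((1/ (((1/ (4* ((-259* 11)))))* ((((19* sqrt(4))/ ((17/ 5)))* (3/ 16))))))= -0.00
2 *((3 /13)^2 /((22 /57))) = 513 /1859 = 0.28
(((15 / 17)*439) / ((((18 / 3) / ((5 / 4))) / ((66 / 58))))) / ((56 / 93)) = 33682275 / 220864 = 152.50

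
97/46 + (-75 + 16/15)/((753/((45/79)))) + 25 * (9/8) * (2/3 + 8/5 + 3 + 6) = 1163619441/3648536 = 318.93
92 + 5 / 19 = 1753 / 19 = 92.26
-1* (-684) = 684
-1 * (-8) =8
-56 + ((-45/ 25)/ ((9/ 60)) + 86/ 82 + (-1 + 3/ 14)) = -38881/ 574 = -67.74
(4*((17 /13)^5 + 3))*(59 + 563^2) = 3213061026432 /371293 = 8653707.52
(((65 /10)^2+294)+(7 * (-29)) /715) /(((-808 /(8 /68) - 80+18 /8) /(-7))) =960863 /2837835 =0.34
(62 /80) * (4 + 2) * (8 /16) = 93 /40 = 2.32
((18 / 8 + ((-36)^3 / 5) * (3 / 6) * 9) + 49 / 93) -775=-79538479 / 1860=-42762.62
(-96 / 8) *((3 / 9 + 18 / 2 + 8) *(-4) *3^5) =202176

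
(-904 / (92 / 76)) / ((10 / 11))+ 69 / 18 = -564163 / 690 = -817.63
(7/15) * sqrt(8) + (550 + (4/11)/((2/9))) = 14 * sqrt(2)/15 + 6068/11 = 552.96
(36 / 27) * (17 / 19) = 1.19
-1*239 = -239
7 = 7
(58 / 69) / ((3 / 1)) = 58 / 207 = 0.28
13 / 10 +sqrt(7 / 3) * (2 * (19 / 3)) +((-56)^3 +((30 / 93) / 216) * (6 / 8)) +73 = -3918090719 / 22320 +38 * sqrt(21) / 9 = -175522.35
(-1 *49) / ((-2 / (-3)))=-147 / 2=-73.50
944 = 944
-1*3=-3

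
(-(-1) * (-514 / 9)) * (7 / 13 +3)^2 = -1087624 / 1521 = -715.07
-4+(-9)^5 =-59053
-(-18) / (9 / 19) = 38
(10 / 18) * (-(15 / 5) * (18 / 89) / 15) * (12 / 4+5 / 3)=-28 / 267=-0.10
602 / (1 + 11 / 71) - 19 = 20592 / 41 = 502.24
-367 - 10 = -377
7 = 7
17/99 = 0.17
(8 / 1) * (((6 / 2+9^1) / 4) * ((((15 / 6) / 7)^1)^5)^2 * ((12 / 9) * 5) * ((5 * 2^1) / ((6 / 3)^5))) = 244140625 / 144627327488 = 0.00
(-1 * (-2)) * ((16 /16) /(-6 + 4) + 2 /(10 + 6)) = -3 /4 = -0.75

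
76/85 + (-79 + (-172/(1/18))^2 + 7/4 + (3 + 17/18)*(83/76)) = 1114560538723/116280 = 9585143.95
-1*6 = -6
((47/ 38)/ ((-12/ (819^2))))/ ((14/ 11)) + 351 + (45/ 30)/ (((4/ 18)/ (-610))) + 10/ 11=-194240603/ 3344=-58086.30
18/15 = 6/5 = 1.20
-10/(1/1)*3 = -30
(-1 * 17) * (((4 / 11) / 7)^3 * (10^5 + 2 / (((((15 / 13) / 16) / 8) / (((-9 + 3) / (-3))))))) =-1639241728 / 6847995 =-239.38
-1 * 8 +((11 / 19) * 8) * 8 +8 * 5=1312 / 19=69.05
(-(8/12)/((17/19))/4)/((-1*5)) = 19/510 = 0.04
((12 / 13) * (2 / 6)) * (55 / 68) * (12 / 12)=55 / 221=0.25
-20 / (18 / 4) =-40 / 9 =-4.44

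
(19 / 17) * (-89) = -1691 / 17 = -99.47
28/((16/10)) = 35/2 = 17.50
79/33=2.39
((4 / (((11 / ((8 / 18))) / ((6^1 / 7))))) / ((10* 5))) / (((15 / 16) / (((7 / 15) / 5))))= 256 / 928125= 0.00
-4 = -4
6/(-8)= -3/4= -0.75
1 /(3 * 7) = 1 /21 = 0.05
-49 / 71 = -0.69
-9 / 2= -4.50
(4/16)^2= 0.06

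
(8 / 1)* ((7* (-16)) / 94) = -448 / 47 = -9.53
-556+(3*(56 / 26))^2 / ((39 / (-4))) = -560.28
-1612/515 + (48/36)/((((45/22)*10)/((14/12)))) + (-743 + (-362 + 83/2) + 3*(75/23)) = -10139140733/9594450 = -1056.77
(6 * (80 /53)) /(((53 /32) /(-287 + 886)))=9200640 /2809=3275.41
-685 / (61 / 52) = -35620 / 61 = -583.93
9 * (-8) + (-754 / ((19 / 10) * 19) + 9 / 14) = -466199 / 5054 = -92.24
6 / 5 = 1.20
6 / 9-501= -1501 / 3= -500.33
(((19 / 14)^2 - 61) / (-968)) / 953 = 11595 / 180810784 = 0.00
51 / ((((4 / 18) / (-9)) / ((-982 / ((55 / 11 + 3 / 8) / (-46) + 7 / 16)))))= 373211064 / 59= 6325611.25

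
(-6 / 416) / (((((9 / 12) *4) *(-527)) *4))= 1 / 438464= 0.00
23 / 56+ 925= 51823 / 56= 925.41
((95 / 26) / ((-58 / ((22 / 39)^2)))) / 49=-11495 / 28097433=-0.00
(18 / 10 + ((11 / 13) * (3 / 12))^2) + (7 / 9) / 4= 248129 / 121680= 2.04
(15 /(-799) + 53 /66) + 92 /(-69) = -28955 /52734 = -0.55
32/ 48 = 2/ 3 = 0.67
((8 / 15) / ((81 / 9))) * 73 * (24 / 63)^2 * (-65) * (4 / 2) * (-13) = 1060.98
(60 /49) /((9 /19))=380 /147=2.59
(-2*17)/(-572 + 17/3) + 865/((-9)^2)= 1477897/137619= 10.74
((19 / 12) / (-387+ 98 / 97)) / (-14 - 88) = 1843 / 45827784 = 0.00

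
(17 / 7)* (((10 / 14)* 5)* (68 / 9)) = 28900 / 441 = 65.53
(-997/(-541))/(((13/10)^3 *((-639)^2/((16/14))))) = 7976000/3397246644519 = 0.00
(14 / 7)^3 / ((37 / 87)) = 696 / 37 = 18.81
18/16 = 9/8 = 1.12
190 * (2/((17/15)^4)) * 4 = 76950000/83521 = 921.33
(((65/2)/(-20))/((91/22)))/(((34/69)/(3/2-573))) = 867537/1904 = 455.64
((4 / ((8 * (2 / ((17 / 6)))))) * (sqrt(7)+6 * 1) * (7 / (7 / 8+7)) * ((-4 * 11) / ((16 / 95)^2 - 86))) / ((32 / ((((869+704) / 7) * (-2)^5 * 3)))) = -10618851100 / 8146887 - 5309425550 * sqrt(7) / 24440661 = -1878.18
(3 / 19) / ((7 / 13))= 39 / 133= 0.29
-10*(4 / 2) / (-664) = 5 / 166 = 0.03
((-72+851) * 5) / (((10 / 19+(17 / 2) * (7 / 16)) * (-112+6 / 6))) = -2368160 / 286491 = -8.27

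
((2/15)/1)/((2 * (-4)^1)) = -1/60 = -0.02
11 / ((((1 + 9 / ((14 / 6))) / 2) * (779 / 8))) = 616 / 13243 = 0.05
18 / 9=2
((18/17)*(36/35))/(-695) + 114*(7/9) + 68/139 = 110602606/1240575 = 89.15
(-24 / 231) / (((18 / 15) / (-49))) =140 / 33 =4.24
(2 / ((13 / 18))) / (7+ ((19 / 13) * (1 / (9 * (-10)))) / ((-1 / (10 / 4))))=1296 / 3295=0.39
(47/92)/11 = 0.05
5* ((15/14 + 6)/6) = 165/28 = 5.89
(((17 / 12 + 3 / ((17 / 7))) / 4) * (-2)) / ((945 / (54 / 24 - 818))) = 1765283 / 1542240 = 1.14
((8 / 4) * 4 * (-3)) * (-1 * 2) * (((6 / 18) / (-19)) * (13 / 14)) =-0.78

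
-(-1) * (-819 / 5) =-819 / 5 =-163.80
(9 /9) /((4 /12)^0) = 1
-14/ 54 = -7/ 27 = -0.26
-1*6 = -6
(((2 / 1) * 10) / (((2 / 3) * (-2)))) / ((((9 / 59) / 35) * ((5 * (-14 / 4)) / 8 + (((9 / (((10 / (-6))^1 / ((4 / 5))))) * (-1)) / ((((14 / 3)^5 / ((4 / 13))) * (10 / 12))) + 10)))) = -4511839150000 / 10242710409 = -440.49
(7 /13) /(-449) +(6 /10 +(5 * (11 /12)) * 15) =8095779 /116740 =69.35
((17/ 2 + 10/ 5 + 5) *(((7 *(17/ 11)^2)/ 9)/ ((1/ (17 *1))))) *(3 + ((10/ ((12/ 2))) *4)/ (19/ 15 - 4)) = 24520783/ 89298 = 274.59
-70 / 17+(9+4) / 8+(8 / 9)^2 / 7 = -183509 / 77112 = -2.38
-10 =-10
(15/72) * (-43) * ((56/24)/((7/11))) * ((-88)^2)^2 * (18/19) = -35456988160/19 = -1866157271.58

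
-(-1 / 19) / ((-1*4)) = -0.01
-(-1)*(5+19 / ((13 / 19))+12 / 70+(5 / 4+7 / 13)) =63207 / 1820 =34.73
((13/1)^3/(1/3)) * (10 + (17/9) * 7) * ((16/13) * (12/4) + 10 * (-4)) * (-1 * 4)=66686048/3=22228682.67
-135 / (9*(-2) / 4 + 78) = -90 / 49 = -1.84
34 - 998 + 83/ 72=-69325/ 72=-962.85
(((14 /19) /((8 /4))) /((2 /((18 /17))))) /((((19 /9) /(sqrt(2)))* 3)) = 0.04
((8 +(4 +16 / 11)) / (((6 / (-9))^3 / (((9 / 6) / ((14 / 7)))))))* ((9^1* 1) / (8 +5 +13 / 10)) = -134865 / 6292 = -21.43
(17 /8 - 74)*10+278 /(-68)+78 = -43849 /68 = -644.84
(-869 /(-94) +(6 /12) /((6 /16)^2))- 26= -11167 /846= -13.20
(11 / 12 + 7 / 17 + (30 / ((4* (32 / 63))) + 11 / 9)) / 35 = 24223 / 48960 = 0.49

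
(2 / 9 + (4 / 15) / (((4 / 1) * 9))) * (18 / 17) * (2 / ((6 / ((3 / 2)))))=31 / 255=0.12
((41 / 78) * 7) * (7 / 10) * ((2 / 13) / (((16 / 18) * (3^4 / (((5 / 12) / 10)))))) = 2009 / 8760960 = 0.00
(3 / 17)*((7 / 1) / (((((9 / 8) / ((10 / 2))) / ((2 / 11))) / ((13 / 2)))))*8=29120 / 561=51.91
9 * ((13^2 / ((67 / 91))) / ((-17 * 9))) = -15379 / 1139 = -13.50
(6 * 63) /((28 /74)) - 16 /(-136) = 16985 /17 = 999.12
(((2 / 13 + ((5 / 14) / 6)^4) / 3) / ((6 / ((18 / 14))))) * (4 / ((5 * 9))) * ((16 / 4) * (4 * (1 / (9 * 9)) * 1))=99582397 / 516067002360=0.00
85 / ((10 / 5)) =42.50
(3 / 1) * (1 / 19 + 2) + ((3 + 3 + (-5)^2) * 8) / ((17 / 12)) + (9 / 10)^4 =587449203 / 3230000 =181.87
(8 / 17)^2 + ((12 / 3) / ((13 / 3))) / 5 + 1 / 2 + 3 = 146751 / 37570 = 3.91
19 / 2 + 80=179 / 2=89.50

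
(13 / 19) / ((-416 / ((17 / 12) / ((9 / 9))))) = -17 / 7296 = -0.00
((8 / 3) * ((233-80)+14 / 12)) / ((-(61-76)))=740 / 27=27.41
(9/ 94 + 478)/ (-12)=-44941/ 1128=-39.84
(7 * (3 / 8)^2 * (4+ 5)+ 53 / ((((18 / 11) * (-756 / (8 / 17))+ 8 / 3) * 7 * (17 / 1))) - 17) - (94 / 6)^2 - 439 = -692.59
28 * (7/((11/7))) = 1372/11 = 124.73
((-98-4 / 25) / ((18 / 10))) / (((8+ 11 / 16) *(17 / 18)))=-78528 / 11815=-6.65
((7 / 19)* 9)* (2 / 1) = 126 / 19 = 6.63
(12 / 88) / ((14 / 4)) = 3 / 77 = 0.04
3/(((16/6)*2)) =0.56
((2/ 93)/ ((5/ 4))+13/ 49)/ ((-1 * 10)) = -6437/ 227850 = -0.03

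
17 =17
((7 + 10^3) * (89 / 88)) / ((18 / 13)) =1165099 / 1584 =735.54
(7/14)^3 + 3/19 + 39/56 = 521/532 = 0.98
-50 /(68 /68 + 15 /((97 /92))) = -4850 /1477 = -3.28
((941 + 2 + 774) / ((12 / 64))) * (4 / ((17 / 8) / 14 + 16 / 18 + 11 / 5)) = 184611840 / 16333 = 11303.00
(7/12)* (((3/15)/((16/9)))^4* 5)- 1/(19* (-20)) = 0.00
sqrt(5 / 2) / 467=sqrt(10) / 934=0.00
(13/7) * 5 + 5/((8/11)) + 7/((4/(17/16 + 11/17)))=19.15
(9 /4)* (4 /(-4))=-9 /4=-2.25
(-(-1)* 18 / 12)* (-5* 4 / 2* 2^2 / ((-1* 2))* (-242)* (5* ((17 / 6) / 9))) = -102850 / 9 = -11427.78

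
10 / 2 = 5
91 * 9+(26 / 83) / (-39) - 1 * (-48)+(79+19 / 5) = 1182491 / 1245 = 949.79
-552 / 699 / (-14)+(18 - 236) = -355466 / 1631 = -217.94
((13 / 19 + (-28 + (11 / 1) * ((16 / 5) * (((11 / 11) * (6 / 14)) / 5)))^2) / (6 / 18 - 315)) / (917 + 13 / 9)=-9816428367 / 4540431140000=-0.00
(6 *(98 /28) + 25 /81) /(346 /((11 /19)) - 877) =-18986 /248913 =-0.08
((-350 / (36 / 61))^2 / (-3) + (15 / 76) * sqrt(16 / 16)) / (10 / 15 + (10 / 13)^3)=-2378420823155 / 22758732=-104505.86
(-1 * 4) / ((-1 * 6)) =2 / 3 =0.67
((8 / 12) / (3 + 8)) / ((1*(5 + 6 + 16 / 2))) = 2 / 627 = 0.00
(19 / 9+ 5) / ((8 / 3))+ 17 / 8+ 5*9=1195 / 24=49.79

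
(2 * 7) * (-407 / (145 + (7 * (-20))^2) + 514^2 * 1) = 3698743.71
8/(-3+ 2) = -8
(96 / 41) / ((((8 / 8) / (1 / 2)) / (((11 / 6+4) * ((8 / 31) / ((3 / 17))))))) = 9.99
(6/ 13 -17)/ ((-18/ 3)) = 215/ 78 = 2.76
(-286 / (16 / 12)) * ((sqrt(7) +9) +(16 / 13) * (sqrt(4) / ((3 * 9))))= -35101 / 18-429 * sqrt(7) / 2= -2517.57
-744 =-744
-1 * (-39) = 39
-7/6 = -1.17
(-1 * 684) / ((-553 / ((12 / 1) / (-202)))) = -4104 / 55853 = -0.07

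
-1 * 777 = -777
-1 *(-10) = 10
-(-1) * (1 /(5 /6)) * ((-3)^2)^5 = 70858.80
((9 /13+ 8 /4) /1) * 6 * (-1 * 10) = -2100 /13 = -161.54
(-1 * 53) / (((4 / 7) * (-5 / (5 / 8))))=371 / 32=11.59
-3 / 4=-0.75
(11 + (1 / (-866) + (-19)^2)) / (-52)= -322151 / 45032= -7.15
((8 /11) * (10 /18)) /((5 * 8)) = 1 /99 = 0.01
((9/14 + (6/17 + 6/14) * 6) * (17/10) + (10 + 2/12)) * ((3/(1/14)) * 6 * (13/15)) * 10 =210002/5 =42000.40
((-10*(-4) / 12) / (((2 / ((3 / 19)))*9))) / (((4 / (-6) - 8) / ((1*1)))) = -5 / 1482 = -0.00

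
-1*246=-246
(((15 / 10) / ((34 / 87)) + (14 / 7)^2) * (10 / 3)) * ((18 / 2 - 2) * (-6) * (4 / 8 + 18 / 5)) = -152971 / 34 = -4499.15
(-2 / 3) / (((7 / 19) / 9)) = -114 / 7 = -16.29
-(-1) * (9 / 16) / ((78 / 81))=243 / 416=0.58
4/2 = 2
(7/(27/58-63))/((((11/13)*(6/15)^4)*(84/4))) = -0.25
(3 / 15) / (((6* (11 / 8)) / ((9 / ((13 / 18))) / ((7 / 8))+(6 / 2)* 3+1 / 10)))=3862 / 6825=0.57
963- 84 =879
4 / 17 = 0.24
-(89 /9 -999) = 8902 /9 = 989.11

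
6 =6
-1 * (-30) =30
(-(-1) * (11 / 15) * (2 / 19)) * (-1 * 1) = -22 / 285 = -0.08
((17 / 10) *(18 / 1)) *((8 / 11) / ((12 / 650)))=13260 / 11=1205.45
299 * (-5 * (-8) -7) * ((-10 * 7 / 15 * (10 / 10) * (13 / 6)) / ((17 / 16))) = -4788784 / 51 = -93897.73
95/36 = 2.64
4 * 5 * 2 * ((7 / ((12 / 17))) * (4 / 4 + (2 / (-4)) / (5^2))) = 5831 / 15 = 388.73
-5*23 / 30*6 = -23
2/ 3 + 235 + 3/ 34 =24047/ 102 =235.75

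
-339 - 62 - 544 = -945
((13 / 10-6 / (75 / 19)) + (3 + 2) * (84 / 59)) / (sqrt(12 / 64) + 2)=325616 / 89975-40702 * sqrt(3) / 89975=2.84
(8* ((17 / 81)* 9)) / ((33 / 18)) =272 / 33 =8.24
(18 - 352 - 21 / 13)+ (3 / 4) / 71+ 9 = -1205825 / 3692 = -326.60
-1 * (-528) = 528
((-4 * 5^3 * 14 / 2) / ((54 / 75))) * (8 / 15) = -70000 / 27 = -2592.59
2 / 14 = 1 / 7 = 0.14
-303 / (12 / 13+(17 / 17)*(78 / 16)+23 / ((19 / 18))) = -10.98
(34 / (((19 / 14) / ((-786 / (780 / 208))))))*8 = -3990784 / 95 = -42008.25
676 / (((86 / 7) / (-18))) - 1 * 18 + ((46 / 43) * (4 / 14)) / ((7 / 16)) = -2123266 / 2107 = -1007.72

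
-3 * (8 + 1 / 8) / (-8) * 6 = 18.28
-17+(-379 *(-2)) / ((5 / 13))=9769 / 5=1953.80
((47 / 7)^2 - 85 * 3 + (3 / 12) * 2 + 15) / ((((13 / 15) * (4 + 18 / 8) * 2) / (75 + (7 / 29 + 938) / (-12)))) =728613 / 12740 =57.19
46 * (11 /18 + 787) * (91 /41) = 29672461 /369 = 80413.17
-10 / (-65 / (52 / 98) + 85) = 0.27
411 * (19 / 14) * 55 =429495 / 14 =30678.21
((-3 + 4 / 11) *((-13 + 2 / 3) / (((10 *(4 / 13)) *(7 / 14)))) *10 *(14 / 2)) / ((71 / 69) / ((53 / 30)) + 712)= 119026817 / 57330108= 2.08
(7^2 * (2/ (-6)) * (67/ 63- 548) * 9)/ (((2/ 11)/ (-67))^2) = 131011819631/ 12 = 10917651635.92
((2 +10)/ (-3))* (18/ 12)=-6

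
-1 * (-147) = 147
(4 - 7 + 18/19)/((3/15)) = -195/19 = -10.26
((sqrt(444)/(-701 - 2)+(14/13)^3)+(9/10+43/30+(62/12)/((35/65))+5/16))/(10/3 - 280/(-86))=85640907/41830880 - 129 * sqrt(111)/298775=2.04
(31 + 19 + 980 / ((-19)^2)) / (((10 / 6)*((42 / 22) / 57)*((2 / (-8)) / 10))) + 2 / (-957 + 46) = -37773.84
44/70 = 22/35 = 0.63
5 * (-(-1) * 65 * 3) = 975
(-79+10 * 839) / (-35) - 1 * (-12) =-225.46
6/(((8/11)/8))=66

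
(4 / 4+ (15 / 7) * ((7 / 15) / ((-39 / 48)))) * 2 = -0.46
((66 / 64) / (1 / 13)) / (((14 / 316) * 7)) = 33891 / 784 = 43.23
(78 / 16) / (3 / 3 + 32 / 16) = 13 / 8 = 1.62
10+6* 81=496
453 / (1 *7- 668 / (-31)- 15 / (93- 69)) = 112344 / 6925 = 16.22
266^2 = 70756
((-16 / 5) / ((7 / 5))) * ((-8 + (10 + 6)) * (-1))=128 / 7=18.29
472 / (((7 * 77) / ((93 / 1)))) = 81.44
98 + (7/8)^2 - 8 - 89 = 113/64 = 1.77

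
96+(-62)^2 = 3940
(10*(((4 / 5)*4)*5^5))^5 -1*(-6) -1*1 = 10000000000000000000000005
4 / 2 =2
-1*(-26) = 26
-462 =-462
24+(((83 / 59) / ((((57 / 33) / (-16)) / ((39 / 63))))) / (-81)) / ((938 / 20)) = 21465076216 / 894299049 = 24.00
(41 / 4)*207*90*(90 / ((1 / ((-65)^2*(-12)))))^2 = 3975920187817500000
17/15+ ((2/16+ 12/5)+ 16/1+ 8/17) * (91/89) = 3732109/181560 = 20.56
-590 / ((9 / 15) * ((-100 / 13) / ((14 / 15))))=5369 / 45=119.31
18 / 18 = 1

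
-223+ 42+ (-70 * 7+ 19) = -652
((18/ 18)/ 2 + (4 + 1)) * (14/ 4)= 77/ 4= 19.25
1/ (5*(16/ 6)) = 3/ 40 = 0.08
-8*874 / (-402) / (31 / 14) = 48944 / 6231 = 7.85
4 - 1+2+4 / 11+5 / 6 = 409 / 66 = 6.20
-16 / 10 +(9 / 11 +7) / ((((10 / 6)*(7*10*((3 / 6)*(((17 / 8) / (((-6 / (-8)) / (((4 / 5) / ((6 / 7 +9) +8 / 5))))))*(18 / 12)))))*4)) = -681311 / 458150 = -1.49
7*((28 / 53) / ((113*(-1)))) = -196 / 5989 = -0.03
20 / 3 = 6.67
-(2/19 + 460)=-8742/19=-460.11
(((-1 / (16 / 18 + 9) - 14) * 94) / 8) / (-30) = 5.52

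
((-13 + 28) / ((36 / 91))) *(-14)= -3185 / 6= -530.83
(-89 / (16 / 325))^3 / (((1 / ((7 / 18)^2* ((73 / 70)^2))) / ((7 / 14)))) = -5158528264248125 / 10616832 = -485882065.78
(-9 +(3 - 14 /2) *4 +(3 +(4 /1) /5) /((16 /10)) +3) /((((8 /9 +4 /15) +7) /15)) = -105975 /2936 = -36.10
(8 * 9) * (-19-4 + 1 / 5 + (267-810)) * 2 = -407376 / 5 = -81475.20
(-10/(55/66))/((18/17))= -34/3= -11.33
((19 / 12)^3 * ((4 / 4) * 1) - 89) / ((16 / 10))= -734665 / 13824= -53.14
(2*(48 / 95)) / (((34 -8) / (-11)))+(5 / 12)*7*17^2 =12485689 / 14820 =842.49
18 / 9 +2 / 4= 5 / 2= 2.50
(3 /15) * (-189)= -189 /5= -37.80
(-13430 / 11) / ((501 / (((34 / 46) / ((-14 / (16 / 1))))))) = 1826480 / 887271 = 2.06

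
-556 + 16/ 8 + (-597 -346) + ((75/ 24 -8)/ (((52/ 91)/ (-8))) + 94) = -5339/ 4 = -1334.75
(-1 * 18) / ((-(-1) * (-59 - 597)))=9 / 328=0.03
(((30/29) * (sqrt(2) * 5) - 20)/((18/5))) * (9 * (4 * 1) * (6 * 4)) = -4800 + 36000 * sqrt(2)/29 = -3044.42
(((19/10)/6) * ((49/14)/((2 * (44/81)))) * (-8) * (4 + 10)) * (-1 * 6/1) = 75411/110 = 685.55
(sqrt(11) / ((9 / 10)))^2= 1100 / 81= 13.58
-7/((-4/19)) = 33.25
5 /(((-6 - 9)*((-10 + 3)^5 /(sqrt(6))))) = sqrt(6) /50421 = 0.00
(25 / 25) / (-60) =-1 / 60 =-0.02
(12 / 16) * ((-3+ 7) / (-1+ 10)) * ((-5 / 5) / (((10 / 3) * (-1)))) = 1 / 10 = 0.10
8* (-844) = -6752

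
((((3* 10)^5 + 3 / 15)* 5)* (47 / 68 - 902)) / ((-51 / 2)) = 7446613561289 / 1734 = 4294471488.63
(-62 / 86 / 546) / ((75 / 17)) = -527 / 1760850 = -0.00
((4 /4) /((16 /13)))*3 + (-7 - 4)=-137 /16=-8.56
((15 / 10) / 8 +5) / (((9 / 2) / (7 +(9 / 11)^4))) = 1131373 / 131769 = 8.59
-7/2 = -3.50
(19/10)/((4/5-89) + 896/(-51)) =-969/53942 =-0.02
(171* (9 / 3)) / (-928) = -513 / 928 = -0.55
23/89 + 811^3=47473644082/89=533411731.26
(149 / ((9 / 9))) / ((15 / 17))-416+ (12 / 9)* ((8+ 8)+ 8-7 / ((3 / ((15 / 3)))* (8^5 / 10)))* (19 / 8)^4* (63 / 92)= 449.96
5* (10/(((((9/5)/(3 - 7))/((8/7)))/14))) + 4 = -15964/9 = -1773.78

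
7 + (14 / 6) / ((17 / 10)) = 8.37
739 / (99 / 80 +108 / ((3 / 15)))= 59120 / 43299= 1.37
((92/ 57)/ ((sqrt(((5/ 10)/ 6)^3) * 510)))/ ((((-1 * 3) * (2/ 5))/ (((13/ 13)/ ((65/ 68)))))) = -736 * sqrt(3)/ 11115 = -0.11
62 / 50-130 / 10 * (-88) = 28631 / 25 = 1145.24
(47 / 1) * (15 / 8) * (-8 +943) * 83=54711525 / 8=6838940.62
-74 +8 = -66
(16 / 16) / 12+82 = 985 / 12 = 82.08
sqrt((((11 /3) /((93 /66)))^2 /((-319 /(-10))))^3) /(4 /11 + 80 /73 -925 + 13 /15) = -2351344600 * sqrt(3190) /1252992833851437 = -0.00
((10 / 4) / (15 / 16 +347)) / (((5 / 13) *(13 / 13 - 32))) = -104 / 172577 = -0.00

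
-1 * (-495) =495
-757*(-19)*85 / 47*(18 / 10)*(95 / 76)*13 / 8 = 143038935 / 1504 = 95105.67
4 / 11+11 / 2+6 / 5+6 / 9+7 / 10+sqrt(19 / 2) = sqrt(38) / 2+1391 / 165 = 11.51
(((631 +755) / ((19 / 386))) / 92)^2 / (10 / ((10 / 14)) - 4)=17888795001 / 1909690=9367.38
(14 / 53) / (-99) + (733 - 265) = 2455582 / 5247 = 468.00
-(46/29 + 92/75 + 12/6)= -10468/2175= -4.81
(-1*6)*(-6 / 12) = 3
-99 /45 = -11 /5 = -2.20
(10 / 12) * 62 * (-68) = -10540 / 3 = -3513.33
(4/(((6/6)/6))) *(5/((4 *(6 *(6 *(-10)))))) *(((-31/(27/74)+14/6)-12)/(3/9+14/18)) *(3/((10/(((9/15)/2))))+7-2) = 260099/7200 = 36.12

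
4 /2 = 2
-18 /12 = -3 /2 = -1.50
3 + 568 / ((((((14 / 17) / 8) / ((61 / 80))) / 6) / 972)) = 858785433 / 35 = 24536726.66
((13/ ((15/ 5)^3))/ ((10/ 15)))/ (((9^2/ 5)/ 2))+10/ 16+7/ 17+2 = 309917/ 99144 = 3.13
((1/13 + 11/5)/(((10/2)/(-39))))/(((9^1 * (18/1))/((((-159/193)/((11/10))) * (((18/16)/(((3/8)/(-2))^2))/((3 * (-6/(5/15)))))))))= -125504/2579445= -0.05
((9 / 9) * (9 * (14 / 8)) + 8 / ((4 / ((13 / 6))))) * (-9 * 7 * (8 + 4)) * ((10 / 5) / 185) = -30366 / 185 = -164.14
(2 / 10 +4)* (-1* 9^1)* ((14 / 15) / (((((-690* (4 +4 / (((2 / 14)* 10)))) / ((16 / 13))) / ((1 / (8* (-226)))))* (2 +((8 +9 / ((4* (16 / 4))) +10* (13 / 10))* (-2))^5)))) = 2408448 / 70183339856380493275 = 0.00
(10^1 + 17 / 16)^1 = 177 / 16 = 11.06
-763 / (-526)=763 / 526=1.45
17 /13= 1.31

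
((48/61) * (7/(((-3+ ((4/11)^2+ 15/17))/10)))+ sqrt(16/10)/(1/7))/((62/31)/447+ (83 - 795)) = 55168740/1415833973 - 447 * sqrt(10)/113665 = 0.03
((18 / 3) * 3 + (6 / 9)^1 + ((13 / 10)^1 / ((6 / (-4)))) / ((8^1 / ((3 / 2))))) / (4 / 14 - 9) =-31087 / 14640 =-2.12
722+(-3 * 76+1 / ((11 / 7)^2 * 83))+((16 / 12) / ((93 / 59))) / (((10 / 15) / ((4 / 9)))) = 4157340863 / 8405991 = 494.57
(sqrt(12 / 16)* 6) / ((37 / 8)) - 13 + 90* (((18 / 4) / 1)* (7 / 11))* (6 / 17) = 24* sqrt(3) / 37 + 14579 / 187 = 79.09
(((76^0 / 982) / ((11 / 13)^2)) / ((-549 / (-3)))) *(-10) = -845 / 10872213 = -0.00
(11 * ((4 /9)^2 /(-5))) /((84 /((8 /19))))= -352 /161595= -0.00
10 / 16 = 5 / 8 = 0.62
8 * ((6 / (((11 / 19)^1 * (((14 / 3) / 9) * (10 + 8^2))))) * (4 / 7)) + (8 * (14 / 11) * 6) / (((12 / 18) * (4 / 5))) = 2309004 / 19943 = 115.78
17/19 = 0.89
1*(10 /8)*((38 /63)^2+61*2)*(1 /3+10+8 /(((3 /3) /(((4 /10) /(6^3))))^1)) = 339234907 /214326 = 1582.80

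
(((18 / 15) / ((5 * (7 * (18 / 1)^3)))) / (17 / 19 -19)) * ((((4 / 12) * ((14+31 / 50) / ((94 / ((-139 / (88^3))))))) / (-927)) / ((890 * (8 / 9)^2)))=-44897 / 8523660152615731200000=-0.00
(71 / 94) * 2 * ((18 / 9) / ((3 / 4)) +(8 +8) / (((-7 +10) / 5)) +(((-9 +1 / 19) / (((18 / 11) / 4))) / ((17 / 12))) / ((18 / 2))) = 1005928 / 24111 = 41.72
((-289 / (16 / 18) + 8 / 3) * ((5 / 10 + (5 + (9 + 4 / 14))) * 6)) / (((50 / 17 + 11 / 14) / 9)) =-245101869 / 3548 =-69081.70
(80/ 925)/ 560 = 1/ 6475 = 0.00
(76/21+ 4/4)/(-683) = -0.01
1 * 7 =7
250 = 250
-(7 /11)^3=-343 /1331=-0.26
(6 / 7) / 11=6 / 77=0.08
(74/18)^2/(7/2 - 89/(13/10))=-35594/136809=-0.26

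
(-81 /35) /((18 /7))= -9 /10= -0.90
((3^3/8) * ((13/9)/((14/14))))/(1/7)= 273/8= 34.12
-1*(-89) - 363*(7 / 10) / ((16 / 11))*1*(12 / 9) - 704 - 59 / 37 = -1257289 / 1480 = -849.52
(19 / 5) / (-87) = -19 / 435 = -0.04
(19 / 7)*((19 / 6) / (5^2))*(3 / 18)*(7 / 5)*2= 361 / 2250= 0.16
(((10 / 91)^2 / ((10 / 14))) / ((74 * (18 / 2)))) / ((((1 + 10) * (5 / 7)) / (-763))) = -1526 / 619047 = -0.00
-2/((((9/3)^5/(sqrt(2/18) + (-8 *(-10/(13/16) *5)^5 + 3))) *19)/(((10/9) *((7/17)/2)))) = -550502400259905100/786845239479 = -699632.37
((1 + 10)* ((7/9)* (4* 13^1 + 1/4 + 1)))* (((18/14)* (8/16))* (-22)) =-25773/4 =-6443.25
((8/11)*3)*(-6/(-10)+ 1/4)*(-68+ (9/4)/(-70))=-126.17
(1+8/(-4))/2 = -1/2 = -0.50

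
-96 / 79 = -1.22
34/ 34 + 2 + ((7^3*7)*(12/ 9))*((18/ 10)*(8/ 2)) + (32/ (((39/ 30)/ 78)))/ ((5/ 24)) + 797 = 165328/ 5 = 33065.60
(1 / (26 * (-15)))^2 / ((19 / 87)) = 0.00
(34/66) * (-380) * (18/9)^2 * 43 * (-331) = 367780720/33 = 11144870.30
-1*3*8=-24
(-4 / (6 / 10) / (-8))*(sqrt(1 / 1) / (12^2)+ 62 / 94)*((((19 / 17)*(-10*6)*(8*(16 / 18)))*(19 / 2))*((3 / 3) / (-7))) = 162847100 / 453033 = 359.46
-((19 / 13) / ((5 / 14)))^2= -70756 / 4225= -16.75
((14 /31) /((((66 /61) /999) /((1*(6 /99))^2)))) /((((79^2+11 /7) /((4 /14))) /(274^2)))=4744502896 /901511589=5.26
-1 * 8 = -8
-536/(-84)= 134/21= 6.38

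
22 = 22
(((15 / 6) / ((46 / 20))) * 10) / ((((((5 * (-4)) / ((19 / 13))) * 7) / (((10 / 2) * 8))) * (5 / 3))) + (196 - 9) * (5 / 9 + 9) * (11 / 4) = 185025343 / 37674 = 4911.22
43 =43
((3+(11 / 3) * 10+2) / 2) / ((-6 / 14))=-875 / 18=-48.61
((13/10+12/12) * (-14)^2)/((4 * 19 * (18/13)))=14651/3420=4.28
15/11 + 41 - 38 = 48/11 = 4.36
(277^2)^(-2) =1 / 5887339441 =0.00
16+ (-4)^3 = -48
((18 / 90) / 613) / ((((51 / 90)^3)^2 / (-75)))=-10935000000 / 14796329797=-0.74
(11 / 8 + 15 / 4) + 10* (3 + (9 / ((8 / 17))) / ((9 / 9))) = 226.38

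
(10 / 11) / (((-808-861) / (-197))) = 1970 / 18359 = 0.11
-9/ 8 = -1.12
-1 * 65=-65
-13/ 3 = -4.33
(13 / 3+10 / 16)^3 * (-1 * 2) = -1685159 / 6912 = -243.80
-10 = -10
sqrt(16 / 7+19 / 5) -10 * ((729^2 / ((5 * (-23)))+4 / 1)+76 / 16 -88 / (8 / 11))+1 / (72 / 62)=sqrt(7455) / 35+39193895 / 828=47338.09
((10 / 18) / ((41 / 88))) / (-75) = -88 / 5535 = -0.02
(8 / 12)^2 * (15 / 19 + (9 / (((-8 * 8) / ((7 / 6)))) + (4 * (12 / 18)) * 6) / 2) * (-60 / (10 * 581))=-42353 / 1059744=-0.04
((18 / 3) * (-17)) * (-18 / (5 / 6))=11016 / 5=2203.20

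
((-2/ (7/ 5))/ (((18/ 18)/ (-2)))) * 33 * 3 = 1980/ 7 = 282.86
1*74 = 74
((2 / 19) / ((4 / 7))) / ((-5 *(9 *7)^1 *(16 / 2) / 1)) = -1 / 13680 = -0.00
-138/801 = -46/267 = -0.17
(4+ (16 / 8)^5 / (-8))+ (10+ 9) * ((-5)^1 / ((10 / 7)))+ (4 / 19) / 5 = -12627 / 190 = -66.46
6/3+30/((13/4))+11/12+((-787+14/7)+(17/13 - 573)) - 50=-217549/156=-1394.54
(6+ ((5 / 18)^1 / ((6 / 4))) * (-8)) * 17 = 2074 / 27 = 76.81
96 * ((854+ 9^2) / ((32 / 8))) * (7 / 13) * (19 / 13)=2984520 / 169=17659.88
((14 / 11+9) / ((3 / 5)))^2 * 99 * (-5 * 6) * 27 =-258572250 / 11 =-23506568.18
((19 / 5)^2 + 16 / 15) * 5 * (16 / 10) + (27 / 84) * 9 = 266587 / 2100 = 126.95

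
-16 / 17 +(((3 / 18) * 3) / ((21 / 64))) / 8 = -268 / 357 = -0.75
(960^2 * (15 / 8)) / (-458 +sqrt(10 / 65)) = -1028851200 / 272693-172800 * sqrt(26) / 272693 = -3776.16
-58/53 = -1.09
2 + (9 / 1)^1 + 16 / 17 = 203 / 17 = 11.94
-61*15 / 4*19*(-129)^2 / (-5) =57860757 / 4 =14465189.25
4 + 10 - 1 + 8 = 21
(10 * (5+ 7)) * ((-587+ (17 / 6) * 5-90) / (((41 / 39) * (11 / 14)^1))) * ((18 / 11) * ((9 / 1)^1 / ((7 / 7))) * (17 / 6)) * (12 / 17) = -343193760 / 121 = -2836312.07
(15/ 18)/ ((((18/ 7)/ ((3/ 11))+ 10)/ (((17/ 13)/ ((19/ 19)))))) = 0.06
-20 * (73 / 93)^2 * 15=-532900 / 2883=-184.84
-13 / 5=-2.60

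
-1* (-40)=40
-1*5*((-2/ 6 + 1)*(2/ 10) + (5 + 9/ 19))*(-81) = 43146/ 19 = 2270.84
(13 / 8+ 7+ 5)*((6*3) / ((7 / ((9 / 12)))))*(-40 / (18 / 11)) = -17985 / 28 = -642.32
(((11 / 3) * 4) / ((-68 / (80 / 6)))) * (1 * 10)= -4400 / 153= -28.76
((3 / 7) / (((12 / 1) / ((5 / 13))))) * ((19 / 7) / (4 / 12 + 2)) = 285 / 17836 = 0.02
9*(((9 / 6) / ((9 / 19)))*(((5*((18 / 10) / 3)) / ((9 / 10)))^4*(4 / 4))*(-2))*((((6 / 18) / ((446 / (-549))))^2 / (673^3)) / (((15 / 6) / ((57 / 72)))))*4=-671640500 / 136426088701737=-0.00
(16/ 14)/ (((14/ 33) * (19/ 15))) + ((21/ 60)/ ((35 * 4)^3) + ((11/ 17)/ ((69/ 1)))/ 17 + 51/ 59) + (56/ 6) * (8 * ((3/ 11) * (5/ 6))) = 38481528300292471/ 1927796972640000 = 19.96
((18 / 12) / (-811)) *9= -27 / 1622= -0.02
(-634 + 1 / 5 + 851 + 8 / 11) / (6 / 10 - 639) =-5993 / 17556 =-0.34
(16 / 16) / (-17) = -1 / 17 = -0.06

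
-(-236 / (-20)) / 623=-59 / 3115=-0.02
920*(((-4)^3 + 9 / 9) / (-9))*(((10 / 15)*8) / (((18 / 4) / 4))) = 824320 / 27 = 30530.37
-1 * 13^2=-169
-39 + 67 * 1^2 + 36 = 64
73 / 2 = 36.50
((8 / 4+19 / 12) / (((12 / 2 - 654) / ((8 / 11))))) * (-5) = 215 / 10692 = 0.02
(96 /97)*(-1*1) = -96 /97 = -0.99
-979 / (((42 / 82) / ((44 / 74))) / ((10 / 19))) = -8830580 / 14763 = -598.16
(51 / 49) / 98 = 51 / 4802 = 0.01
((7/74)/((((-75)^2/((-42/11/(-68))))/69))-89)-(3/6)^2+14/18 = -3443281058/38919375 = -88.47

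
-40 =-40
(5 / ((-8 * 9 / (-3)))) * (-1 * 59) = -295 / 24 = -12.29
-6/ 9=-2/ 3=-0.67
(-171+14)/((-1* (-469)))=-157/469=-0.33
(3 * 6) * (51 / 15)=306 / 5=61.20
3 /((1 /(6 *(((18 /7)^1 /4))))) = 81 /7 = 11.57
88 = 88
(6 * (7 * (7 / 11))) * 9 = 2646 / 11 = 240.55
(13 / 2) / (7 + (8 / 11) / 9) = 1287 / 1402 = 0.92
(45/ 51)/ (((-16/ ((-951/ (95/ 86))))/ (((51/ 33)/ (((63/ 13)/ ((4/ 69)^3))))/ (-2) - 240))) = -93095681511214/ 8170347339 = -11394.34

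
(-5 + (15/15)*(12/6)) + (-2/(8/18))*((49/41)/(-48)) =-3789/1312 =-2.89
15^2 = 225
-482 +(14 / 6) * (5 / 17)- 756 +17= -62236 / 51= -1220.31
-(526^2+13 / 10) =-2766773 / 10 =-276677.30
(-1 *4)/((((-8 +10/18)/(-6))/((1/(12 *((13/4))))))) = -72/871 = -0.08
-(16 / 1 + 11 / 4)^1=-75 / 4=-18.75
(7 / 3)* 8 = 56 / 3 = 18.67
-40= -40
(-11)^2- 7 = 114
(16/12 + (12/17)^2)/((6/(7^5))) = 13344758/2601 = 5130.63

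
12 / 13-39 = -495 / 13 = -38.08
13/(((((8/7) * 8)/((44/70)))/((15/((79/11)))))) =4719/2528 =1.87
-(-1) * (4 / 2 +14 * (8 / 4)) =30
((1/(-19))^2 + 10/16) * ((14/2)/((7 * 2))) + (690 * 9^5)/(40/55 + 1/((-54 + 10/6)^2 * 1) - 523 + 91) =-63808622553317399/675415156432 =-94473.19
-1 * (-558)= 558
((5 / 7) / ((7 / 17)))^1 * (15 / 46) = 0.57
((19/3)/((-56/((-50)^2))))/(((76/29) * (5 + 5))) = -3625/336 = -10.79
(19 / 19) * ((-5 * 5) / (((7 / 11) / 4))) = -1100 / 7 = -157.14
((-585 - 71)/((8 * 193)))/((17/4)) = -328/3281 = -0.10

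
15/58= 0.26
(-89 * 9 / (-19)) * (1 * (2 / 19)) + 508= 184990 / 361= 512.44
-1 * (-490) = 490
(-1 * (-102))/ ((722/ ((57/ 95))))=153/ 1805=0.08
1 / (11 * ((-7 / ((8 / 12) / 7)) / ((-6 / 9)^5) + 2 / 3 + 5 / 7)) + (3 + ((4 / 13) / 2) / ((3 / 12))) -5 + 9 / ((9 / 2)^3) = -11198828086 / 8710381251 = -1.29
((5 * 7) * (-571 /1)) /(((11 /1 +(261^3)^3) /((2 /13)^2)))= -19985 /237460446091544495102972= -0.00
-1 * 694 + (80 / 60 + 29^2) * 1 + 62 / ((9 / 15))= 755 / 3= 251.67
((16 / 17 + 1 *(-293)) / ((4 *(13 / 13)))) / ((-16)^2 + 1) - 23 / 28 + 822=50210831 / 61166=820.89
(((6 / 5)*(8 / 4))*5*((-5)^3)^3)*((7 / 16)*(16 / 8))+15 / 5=-41015619 / 2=-20507809.50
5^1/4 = 5/4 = 1.25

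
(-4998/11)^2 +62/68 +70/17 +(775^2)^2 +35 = 1484127956516067/4114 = 360750597111.34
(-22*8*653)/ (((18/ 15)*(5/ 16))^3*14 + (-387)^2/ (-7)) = 205950976/ 38339541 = 5.37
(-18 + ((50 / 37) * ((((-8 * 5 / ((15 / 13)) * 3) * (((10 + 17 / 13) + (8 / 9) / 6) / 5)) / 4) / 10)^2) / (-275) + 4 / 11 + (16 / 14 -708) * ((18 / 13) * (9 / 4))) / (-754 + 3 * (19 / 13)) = 37461494108762 / 12649746965625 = 2.96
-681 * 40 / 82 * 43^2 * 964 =-24276778320 / 41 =-592116544.39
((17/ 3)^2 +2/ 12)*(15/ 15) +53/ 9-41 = -17/ 6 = -2.83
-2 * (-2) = 4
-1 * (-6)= 6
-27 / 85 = -0.32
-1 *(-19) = 19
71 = 71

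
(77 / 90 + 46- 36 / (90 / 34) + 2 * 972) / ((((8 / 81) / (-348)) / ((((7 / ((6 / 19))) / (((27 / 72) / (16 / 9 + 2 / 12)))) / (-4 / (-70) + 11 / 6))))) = -423575205.65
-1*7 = -7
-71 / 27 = -2.63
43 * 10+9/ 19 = 8179/ 19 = 430.47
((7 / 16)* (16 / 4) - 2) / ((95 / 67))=-67 / 380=-0.18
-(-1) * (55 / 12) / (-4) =-1.15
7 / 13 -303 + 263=-513 / 13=-39.46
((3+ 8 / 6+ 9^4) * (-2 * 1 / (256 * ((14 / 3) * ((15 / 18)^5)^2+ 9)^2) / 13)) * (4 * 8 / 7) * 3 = -40506579357457711104 / 71217554576519988091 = -0.57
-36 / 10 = -18 / 5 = -3.60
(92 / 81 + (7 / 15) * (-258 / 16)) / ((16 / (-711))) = 1635379 / 5760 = 283.92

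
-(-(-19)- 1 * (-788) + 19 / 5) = -4054 / 5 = -810.80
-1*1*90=-90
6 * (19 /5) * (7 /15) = 10.64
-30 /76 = -0.39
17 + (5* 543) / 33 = 1092 / 11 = 99.27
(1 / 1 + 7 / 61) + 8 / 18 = 1.56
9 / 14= 0.64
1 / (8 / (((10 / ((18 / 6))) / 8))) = 5 / 96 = 0.05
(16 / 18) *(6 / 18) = 8 / 27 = 0.30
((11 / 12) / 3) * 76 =209 / 9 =23.22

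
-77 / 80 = -0.96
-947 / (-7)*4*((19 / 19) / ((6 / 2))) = 3788 / 21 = 180.38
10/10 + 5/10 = 3/2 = 1.50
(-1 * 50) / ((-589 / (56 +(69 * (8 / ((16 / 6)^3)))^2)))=76.69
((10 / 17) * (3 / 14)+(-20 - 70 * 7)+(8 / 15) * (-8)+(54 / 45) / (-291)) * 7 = -89021591 / 24735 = -3599.01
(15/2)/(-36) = -5/24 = -0.21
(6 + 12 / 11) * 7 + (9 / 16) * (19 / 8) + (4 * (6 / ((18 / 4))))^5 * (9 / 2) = 740135267 / 38016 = 19469.05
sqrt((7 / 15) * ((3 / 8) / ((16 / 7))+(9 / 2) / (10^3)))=sqrt(12586) / 400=0.28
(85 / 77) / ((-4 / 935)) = -7225 / 28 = -258.04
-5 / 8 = -0.62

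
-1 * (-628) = 628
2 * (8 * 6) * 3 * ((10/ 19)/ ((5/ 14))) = 8064/ 19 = 424.42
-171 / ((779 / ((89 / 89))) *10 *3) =-3 / 410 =-0.01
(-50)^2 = 2500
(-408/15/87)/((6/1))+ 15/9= 2107/1305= 1.61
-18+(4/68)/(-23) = -7039/391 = -18.00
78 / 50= 39 / 25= 1.56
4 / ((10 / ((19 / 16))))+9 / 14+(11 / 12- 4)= -1651 / 840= -1.97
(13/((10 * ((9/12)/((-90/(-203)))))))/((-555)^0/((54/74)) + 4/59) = 248508/465073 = 0.53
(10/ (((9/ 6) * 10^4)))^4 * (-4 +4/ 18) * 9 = -17/ 2531250000000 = -0.00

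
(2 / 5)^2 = 4 / 25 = 0.16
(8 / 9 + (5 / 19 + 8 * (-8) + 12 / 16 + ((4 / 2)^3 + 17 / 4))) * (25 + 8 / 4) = -25572 / 19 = -1345.89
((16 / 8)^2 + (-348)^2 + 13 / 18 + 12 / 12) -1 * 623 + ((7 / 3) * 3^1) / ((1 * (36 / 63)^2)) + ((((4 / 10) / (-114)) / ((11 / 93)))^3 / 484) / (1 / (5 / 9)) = 120508.16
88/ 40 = 2.20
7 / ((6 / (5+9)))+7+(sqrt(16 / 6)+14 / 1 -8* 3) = 2* sqrt(6) / 3+40 / 3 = 14.97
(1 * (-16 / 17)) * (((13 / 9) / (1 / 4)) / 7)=-832 / 1071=-0.78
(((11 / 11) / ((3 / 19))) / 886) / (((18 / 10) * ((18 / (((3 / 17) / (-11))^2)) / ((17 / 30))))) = 19 / 590490648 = 0.00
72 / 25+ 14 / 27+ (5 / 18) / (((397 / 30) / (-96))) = 370718 / 267975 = 1.38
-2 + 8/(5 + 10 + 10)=-42/25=-1.68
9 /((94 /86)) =387 /47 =8.23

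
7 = 7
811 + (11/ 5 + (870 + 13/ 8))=67393/ 40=1684.82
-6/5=-1.20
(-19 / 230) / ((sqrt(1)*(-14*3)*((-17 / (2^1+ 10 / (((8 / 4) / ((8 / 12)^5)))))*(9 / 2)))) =-361 / 5281605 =-0.00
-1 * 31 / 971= -31 / 971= -0.03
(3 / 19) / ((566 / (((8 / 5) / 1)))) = 12 / 26885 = 0.00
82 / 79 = 1.04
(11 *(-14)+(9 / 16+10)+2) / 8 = -2263 / 128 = -17.68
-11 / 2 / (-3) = 1.83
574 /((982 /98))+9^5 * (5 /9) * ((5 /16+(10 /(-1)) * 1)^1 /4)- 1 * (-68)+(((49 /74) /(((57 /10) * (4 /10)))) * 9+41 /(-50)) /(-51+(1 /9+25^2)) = -79324.32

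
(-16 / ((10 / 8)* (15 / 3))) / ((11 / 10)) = -128 / 55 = -2.33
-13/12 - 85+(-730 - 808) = -19489/12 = -1624.08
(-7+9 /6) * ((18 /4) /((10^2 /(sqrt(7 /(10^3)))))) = -99 * sqrt(70) /40000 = -0.02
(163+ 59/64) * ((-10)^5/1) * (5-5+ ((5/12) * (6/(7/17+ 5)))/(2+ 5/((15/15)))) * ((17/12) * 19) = -300031671875/10304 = -29117980.58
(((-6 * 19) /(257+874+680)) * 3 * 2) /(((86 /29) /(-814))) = 8073252 /77873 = 103.67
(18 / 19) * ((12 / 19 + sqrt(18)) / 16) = 27 / 722 + 27 * sqrt(2) / 152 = 0.29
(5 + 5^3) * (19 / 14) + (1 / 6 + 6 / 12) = 3719 / 21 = 177.10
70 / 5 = 14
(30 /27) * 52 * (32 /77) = 16640 /693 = 24.01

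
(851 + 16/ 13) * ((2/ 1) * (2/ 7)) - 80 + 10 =37946/ 91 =416.99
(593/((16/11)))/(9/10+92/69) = 97845/536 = 182.55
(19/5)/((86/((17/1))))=323/430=0.75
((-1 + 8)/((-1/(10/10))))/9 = -7/9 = -0.78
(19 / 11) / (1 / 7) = 133 / 11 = 12.09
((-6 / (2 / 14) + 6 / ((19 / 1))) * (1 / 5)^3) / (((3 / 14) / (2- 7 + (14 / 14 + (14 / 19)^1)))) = 229152 / 45125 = 5.08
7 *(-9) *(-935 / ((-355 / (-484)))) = 5702004 / 71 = 80309.92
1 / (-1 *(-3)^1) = 1 / 3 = 0.33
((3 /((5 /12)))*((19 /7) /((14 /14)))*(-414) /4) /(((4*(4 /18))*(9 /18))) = -318573 /70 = -4551.04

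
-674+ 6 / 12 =-1347 / 2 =-673.50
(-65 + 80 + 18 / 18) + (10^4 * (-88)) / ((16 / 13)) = -714984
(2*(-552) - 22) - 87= -1213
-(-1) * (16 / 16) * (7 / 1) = 7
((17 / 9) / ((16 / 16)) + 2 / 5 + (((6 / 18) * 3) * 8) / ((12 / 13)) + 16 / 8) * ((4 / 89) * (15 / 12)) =583 / 801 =0.73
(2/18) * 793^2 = 628849/9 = 69872.11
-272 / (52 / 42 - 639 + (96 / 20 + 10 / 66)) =6545 / 15227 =0.43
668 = 668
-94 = -94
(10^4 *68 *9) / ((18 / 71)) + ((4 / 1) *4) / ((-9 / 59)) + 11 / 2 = 434518211 / 18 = 24139900.61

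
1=1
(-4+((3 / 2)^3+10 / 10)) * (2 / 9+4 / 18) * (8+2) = 5 / 3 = 1.67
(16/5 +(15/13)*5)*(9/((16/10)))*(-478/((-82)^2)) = -1254033/349648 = -3.59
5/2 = 2.50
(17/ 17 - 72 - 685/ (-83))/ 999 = -1736/ 27639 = -0.06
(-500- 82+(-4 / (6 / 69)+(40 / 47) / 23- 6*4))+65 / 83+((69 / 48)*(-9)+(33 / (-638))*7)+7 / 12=-663.90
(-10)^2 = 100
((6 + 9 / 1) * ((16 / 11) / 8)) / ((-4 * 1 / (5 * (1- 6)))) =375 / 22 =17.05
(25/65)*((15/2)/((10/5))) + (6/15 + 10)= 3079/260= 11.84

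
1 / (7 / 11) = 11 / 7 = 1.57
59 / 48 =1.23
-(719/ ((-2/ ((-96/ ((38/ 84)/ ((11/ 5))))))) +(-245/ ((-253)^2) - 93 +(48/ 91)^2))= -8446872288661706/ 50355560255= -167744.58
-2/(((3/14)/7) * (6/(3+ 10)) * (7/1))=-20.22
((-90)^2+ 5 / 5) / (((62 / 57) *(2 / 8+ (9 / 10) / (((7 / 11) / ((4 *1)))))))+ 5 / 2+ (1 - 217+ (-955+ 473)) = 28984913 / 51274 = 565.29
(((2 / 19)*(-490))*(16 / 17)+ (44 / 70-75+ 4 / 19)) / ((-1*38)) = 1387189 / 429590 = 3.23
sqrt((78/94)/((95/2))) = sqrt(348270)/4465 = 0.13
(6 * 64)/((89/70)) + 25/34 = 916145/3026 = 302.76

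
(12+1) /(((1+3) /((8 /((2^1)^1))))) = 13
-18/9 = -2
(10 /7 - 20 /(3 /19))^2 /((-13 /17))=-117587300 /5733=-20510.61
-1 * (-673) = 673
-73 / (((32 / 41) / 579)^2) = -41138428833 / 1024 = -40174246.91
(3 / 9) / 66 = 1 / 198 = 0.01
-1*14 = -14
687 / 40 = 17.18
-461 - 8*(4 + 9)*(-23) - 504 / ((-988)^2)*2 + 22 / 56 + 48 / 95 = 16500835319 / 8541260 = 1931.90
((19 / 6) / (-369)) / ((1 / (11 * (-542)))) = 56639 / 1107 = 51.16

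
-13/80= -0.16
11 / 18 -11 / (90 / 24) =-209 / 90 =-2.32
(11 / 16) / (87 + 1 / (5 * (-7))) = 385 / 48704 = 0.01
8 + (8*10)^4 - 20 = 40959988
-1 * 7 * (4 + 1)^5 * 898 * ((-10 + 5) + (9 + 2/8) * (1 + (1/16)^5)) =-175083064209375/2097152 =-83486110.79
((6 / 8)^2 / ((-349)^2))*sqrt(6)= 9*sqrt(6) / 1948816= 0.00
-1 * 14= -14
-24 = -24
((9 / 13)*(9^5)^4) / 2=109418989131512359209 / 26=4208422658904321508.04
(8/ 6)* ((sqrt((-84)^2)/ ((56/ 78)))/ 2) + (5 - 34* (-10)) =423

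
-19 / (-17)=19 / 17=1.12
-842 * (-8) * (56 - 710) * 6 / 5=-26432064 / 5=-5286412.80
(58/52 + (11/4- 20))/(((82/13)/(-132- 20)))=15941/41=388.80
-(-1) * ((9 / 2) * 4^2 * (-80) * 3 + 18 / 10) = -86391 / 5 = -17278.20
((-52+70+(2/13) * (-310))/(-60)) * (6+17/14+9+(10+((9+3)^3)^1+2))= 4745291/5460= 869.10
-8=-8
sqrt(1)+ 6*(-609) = -3653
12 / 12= 1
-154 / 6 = -25.67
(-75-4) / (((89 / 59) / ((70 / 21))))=-46610 / 267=-174.57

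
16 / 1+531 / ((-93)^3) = 16.00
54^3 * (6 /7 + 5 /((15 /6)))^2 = 62985600 /49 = 1285420.41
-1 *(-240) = 240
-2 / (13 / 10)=-20 / 13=-1.54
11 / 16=0.69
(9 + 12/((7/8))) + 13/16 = 2635/112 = 23.53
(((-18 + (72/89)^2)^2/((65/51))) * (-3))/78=-481366336518/53017193645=-9.08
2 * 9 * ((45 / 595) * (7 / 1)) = 162 / 17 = 9.53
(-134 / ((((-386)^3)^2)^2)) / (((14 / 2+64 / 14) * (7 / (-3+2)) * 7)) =67 / 3101706636601841583675517109385216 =0.00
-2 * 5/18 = -5/9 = -0.56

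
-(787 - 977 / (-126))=-100139 / 126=-794.75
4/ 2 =2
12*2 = 24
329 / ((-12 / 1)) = -329 / 12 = -27.42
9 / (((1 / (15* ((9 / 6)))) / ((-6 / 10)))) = -243 / 2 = -121.50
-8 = -8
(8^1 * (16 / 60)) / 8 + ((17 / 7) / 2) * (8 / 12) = 113 / 105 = 1.08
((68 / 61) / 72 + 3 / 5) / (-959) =-3379 / 5264910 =-0.00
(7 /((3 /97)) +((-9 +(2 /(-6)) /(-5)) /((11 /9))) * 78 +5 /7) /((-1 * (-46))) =-198118 /26565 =-7.46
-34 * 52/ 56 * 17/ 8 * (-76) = 71383/ 14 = 5098.79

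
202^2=40804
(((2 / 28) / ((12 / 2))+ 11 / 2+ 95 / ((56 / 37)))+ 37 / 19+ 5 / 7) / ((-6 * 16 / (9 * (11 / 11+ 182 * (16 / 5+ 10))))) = -544237913 / 34048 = -15984.43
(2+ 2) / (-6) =-2 / 3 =-0.67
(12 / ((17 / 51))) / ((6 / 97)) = 582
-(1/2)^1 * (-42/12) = 7/4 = 1.75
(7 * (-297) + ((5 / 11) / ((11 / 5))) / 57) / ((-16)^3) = 7169419 / 14125056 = 0.51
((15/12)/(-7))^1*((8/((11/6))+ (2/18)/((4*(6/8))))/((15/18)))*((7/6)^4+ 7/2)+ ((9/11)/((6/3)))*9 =-350453/256608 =-1.37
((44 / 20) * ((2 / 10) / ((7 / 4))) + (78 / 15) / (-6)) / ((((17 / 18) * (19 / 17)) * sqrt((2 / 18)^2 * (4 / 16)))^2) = -594864 / 3325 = -178.91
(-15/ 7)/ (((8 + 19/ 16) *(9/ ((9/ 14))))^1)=-40/ 2401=-0.02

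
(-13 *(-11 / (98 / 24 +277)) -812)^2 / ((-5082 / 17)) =-63682381357600 / 28909284789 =-2202.83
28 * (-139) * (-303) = 1179276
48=48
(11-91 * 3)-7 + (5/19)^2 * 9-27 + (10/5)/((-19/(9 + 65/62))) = -3317398/11191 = -296.43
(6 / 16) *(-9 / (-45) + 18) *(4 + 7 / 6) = 2821 / 80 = 35.26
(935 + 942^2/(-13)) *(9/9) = -875209/13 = -67323.77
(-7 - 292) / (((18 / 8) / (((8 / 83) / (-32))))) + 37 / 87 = 0.83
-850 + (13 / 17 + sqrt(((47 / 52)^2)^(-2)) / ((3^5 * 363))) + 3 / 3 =-2809790034052 / 3312512577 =-848.24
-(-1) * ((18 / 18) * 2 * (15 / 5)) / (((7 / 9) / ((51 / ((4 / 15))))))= 20655 / 14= 1475.36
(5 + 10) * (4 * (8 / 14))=34.29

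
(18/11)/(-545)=-18/5995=-0.00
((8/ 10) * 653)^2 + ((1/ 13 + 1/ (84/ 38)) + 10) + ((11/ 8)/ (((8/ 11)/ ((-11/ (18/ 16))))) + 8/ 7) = 44700192163/ 163800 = 272894.95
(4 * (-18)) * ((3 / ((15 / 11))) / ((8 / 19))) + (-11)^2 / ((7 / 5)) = -289.77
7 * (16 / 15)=112 / 15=7.47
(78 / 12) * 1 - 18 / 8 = 17 / 4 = 4.25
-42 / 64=-21 / 32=-0.66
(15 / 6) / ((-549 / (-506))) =1265 / 549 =2.30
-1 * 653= -653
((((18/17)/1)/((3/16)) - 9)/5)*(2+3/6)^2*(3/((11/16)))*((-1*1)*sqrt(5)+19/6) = -10830/187+3420*sqrt(5)/187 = -17.02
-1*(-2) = 2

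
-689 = -689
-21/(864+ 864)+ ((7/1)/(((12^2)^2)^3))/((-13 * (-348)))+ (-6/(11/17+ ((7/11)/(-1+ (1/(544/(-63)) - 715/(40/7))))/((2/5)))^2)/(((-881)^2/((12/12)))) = -12493096336194337222378327827209/1026381438146866953879797467447296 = -0.01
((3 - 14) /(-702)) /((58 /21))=77 /13572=0.01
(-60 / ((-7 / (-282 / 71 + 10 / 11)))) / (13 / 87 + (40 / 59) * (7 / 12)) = -48.18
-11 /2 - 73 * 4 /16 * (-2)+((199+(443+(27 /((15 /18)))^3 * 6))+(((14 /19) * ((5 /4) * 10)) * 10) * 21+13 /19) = 490867942 /2375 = 206681.24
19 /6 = 3.17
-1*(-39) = 39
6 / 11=0.55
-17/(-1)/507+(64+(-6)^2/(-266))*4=17228093/67431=255.49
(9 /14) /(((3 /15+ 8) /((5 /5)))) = 45 /574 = 0.08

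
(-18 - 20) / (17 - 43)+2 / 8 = 89 / 52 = 1.71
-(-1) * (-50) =-50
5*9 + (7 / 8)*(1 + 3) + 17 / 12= 599 / 12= 49.92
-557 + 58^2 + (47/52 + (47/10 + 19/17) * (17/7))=5136099/1820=2822.03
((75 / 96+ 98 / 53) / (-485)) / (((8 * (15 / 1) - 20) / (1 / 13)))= -4461 / 1069328000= -0.00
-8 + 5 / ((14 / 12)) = -3.71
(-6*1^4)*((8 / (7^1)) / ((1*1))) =-48 / 7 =-6.86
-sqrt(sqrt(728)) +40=-2^(3 / 4) * 91^(1 / 4) +40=34.81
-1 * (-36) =36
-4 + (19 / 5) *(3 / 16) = -3.29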